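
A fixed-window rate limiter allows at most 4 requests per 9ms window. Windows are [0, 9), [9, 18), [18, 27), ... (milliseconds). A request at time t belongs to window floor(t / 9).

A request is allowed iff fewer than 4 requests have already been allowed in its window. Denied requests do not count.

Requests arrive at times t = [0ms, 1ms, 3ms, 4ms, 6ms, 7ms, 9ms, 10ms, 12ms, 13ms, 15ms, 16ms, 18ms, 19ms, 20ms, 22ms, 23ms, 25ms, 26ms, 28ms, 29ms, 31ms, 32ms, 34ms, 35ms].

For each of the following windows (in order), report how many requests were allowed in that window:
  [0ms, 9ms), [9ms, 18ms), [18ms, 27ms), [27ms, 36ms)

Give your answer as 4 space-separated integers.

Answer: 4 4 4 4

Derivation:
Processing requests:
  req#1 t=0ms (window 0): ALLOW
  req#2 t=1ms (window 0): ALLOW
  req#3 t=3ms (window 0): ALLOW
  req#4 t=4ms (window 0): ALLOW
  req#5 t=6ms (window 0): DENY
  req#6 t=7ms (window 0): DENY
  req#7 t=9ms (window 1): ALLOW
  req#8 t=10ms (window 1): ALLOW
  req#9 t=12ms (window 1): ALLOW
  req#10 t=13ms (window 1): ALLOW
  req#11 t=15ms (window 1): DENY
  req#12 t=16ms (window 1): DENY
  req#13 t=18ms (window 2): ALLOW
  req#14 t=19ms (window 2): ALLOW
  req#15 t=20ms (window 2): ALLOW
  req#16 t=22ms (window 2): ALLOW
  req#17 t=23ms (window 2): DENY
  req#18 t=25ms (window 2): DENY
  req#19 t=26ms (window 2): DENY
  req#20 t=28ms (window 3): ALLOW
  req#21 t=29ms (window 3): ALLOW
  req#22 t=31ms (window 3): ALLOW
  req#23 t=32ms (window 3): ALLOW
  req#24 t=34ms (window 3): DENY
  req#25 t=35ms (window 3): DENY

Allowed counts by window: 4 4 4 4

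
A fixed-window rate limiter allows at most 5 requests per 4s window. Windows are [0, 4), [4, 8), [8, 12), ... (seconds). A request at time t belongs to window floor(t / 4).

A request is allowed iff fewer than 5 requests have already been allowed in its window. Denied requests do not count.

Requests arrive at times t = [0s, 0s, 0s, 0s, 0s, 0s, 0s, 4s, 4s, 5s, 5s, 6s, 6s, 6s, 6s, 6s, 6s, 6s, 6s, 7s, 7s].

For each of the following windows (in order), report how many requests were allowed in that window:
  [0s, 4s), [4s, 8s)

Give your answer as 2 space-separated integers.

Answer: 5 5

Derivation:
Processing requests:
  req#1 t=0s (window 0): ALLOW
  req#2 t=0s (window 0): ALLOW
  req#3 t=0s (window 0): ALLOW
  req#4 t=0s (window 0): ALLOW
  req#5 t=0s (window 0): ALLOW
  req#6 t=0s (window 0): DENY
  req#7 t=0s (window 0): DENY
  req#8 t=4s (window 1): ALLOW
  req#9 t=4s (window 1): ALLOW
  req#10 t=5s (window 1): ALLOW
  req#11 t=5s (window 1): ALLOW
  req#12 t=6s (window 1): ALLOW
  req#13 t=6s (window 1): DENY
  req#14 t=6s (window 1): DENY
  req#15 t=6s (window 1): DENY
  req#16 t=6s (window 1): DENY
  req#17 t=6s (window 1): DENY
  req#18 t=6s (window 1): DENY
  req#19 t=6s (window 1): DENY
  req#20 t=7s (window 1): DENY
  req#21 t=7s (window 1): DENY

Allowed counts by window: 5 5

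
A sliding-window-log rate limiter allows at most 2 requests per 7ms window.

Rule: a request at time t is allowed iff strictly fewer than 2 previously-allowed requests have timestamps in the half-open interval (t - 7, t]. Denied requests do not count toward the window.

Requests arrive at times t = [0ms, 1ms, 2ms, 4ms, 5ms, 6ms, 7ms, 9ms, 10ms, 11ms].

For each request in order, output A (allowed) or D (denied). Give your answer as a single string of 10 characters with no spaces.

Answer: AADDDDAADD

Derivation:
Tracking allowed requests in the window:
  req#1 t=0ms: ALLOW
  req#2 t=1ms: ALLOW
  req#3 t=2ms: DENY
  req#4 t=4ms: DENY
  req#5 t=5ms: DENY
  req#6 t=6ms: DENY
  req#7 t=7ms: ALLOW
  req#8 t=9ms: ALLOW
  req#9 t=10ms: DENY
  req#10 t=11ms: DENY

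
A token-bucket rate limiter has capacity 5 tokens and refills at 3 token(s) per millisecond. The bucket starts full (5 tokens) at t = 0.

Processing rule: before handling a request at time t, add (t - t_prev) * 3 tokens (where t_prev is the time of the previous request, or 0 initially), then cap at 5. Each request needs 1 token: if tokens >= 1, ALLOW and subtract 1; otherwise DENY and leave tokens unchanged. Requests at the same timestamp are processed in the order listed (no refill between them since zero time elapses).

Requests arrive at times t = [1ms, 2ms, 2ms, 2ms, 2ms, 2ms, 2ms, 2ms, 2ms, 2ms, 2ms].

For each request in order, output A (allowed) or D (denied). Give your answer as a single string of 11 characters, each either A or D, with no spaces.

Answer: AAAAAADDDDD

Derivation:
Simulating step by step:
  req#1 t=1ms: ALLOW
  req#2 t=2ms: ALLOW
  req#3 t=2ms: ALLOW
  req#4 t=2ms: ALLOW
  req#5 t=2ms: ALLOW
  req#6 t=2ms: ALLOW
  req#7 t=2ms: DENY
  req#8 t=2ms: DENY
  req#9 t=2ms: DENY
  req#10 t=2ms: DENY
  req#11 t=2ms: DENY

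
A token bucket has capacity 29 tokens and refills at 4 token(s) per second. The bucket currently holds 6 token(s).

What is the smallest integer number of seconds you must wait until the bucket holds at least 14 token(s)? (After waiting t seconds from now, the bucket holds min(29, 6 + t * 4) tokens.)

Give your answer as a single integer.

Answer: 2

Derivation:
Need 6 + t * 4 >= 14, so t >= 8/4.
Smallest integer t = ceil(8/4) = 2.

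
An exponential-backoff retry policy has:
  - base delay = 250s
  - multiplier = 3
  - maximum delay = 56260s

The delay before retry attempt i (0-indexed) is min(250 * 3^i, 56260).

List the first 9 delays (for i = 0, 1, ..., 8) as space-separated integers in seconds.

Computing each delay:
  i=0: min(250*3^0, 56260) = 250
  i=1: min(250*3^1, 56260) = 750
  i=2: min(250*3^2, 56260) = 2250
  i=3: min(250*3^3, 56260) = 6750
  i=4: min(250*3^4, 56260) = 20250
  i=5: min(250*3^5, 56260) = 56260
  i=6: min(250*3^6, 56260) = 56260
  i=7: min(250*3^7, 56260) = 56260
  i=8: min(250*3^8, 56260) = 56260

Answer: 250 750 2250 6750 20250 56260 56260 56260 56260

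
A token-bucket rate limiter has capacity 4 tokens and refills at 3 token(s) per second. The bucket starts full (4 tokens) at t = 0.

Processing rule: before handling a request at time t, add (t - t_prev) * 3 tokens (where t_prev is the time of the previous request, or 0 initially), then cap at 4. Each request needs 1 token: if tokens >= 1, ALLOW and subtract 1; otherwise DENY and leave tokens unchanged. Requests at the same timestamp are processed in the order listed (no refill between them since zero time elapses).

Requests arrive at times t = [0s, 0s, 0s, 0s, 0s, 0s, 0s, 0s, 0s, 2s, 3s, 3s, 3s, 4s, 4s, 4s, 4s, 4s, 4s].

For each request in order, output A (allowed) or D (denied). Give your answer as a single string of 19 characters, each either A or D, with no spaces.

Simulating step by step:
  req#1 t=0s: ALLOW
  req#2 t=0s: ALLOW
  req#3 t=0s: ALLOW
  req#4 t=0s: ALLOW
  req#5 t=0s: DENY
  req#6 t=0s: DENY
  req#7 t=0s: DENY
  req#8 t=0s: DENY
  req#9 t=0s: DENY
  req#10 t=2s: ALLOW
  req#11 t=3s: ALLOW
  req#12 t=3s: ALLOW
  req#13 t=3s: ALLOW
  req#14 t=4s: ALLOW
  req#15 t=4s: ALLOW
  req#16 t=4s: ALLOW
  req#17 t=4s: ALLOW
  req#18 t=4s: DENY
  req#19 t=4s: DENY

Answer: AAAADDDDDAAAAAAAADD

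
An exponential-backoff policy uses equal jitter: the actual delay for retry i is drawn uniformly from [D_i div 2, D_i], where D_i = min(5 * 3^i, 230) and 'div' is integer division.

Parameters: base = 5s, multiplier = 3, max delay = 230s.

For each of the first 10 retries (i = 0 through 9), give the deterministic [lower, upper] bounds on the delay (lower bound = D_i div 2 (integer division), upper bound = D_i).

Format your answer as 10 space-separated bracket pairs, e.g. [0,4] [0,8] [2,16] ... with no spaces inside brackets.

Answer: [2,5] [7,15] [22,45] [67,135] [115,230] [115,230] [115,230] [115,230] [115,230] [115,230]

Derivation:
Computing bounds per retry:
  i=0: D_i=min(5*3^0,230)=5, bounds=[2,5]
  i=1: D_i=min(5*3^1,230)=15, bounds=[7,15]
  i=2: D_i=min(5*3^2,230)=45, bounds=[22,45]
  i=3: D_i=min(5*3^3,230)=135, bounds=[67,135]
  i=4: D_i=min(5*3^4,230)=230, bounds=[115,230]
  i=5: D_i=min(5*3^5,230)=230, bounds=[115,230]
  i=6: D_i=min(5*3^6,230)=230, bounds=[115,230]
  i=7: D_i=min(5*3^7,230)=230, bounds=[115,230]
  i=8: D_i=min(5*3^8,230)=230, bounds=[115,230]
  i=9: D_i=min(5*3^9,230)=230, bounds=[115,230]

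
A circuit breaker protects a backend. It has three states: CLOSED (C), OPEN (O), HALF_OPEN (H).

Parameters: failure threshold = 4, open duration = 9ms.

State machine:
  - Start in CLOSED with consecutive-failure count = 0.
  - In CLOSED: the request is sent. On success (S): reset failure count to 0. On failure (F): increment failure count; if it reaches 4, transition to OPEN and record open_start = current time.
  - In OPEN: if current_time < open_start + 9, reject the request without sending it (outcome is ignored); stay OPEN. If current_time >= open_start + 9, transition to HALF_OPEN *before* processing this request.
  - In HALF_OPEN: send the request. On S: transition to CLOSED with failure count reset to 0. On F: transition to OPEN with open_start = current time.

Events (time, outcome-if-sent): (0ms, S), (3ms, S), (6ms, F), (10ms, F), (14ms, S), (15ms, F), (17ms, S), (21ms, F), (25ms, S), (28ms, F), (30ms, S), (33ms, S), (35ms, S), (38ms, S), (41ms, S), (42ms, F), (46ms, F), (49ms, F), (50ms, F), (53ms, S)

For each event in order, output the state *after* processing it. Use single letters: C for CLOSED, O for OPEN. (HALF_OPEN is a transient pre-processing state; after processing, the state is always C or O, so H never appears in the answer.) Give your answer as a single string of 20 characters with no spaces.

Answer: CCCCCCCCCCCCCCCCCCOO

Derivation:
State after each event:
  event#1 t=0ms outcome=S: state=CLOSED
  event#2 t=3ms outcome=S: state=CLOSED
  event#3 t=6ms outcome=F: state=CLOSED
  event#4 t=10ms outcome=F: state=CLOSED
  event#5 t=14ms outcome=S: state=CLOSED
  event#6 t=15ms outcome=F: state=CLOSED
  event#7 t=17ms outcome=S: state=CLOSED
  event#8 t=21ms outcome=F: state=CLOSED
  event#9 t=25ms outcome=S: state=CLOSED
  event#10 t=28ms outcome=F: state=CLOSED
  event#11 t=30ms outcome=S: state=CLOSED
  event#12 t=33ms outcome=S: state=CLOSED
  event#13 t=35ms outcome=S: state=CLOSED
  event#14 t=38ms outcome=S: state=CLOSED
  event#15 t=41ms outcome=S: state=CLOSED
  event#16 t=42ms outcome=F: state=CLOSED
  event#17 t=46ms outcome=F: state=CLOSED
  event#18 t=49ms outcome=F: state=CLOSED
  event#19 t=50ms outcome=F: state=OPEN
  event#20 t=53ms outcome=S: state=OPEN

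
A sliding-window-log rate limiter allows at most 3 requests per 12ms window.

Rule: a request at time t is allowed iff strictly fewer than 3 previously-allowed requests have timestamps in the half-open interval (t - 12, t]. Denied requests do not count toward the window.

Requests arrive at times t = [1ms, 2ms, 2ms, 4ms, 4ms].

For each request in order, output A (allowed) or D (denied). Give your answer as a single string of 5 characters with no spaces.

Tracking allowed requests in the window:
  req#1 t=1ms: ALLOW
  req#2 t=2ms: ALLOW
  req#3 t=2ms: ALLOW
  req#4 t=4ms: DENY
  req#5 t=4ms: DENY

Answer: AAADD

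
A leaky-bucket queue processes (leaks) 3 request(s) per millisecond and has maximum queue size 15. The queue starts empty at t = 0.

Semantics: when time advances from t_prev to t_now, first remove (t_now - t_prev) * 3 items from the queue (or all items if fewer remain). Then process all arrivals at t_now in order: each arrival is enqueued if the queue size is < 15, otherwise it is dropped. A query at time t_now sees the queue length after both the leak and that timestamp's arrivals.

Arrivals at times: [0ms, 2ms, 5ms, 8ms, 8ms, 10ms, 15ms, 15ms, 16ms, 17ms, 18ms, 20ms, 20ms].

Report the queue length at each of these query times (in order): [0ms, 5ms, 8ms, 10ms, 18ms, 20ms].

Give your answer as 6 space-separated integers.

Answer: 1 1 2 1 1 2

Derivation:
Queue lengths at query times:
  query t=0ms: backlog = 1
  query t=5ms: backlog = 1
  query t=8ms: backlog = 2
  query t=10ms: backlog = 1
  query t=18ms: backlog = 1
  query t=20ms: backlog = 2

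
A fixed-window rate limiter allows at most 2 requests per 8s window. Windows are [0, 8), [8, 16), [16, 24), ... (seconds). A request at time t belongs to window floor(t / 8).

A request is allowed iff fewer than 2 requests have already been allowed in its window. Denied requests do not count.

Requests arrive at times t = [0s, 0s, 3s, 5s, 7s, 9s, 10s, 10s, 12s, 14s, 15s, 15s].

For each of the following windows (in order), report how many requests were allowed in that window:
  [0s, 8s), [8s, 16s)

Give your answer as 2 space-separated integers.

Processing requests:
  req#1 t=0s (window 0): ALLOW
  req#2 t=0s (window 0): ALLOW
  req#3 t=3s (window 0): DENY
  req#4 t=5s (window 0): DENY
  req#5 t=7s (window 0): DENY
  req#6 t=9s (window 1): ALLOW
  req#7 t=10s (window 1): ALLOW
  req#8 t=10s (window 1): DENY
  req#9 t=12s (window 1): DENY
  req#10 t=14s (window 1): DENY
  req#11 t=15s (window 1): DENY
  req#12 t=15s (window 1): DENY

Allowed counts by window: 2 2

Answer: 2 2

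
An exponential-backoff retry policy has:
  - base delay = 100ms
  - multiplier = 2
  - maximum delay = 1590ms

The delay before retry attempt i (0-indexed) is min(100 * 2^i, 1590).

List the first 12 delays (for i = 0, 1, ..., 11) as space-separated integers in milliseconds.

Computing each delay:
  i=0: min(100*2^0, 1590) = 100
  i=1: min(100*2^1, 1590) = 200
  i=2: min(100*2^2, 1590) = 400
  i=3: min(100*2^3, 1590) = 800
  i=4: min(100*2^4, 1590) = 1590
  i=5: min(100*2^5, 1590) = 1590
  i=6: min(100*2^6, 1590) = 1590
  i=7: min(100*2^7, 1590) = 1590
  i=8: min(100*2^8, 1590) = 1590
  i=9: min(100*2^9, 1590) = 1590
  i=10: min(100*2^10, 1590) = 1590
  i=11: min(100*2^11, 1590) = 1590

Answer: 100 200 400 800 1590 1590 1590 1590 1590 1590 1590 1590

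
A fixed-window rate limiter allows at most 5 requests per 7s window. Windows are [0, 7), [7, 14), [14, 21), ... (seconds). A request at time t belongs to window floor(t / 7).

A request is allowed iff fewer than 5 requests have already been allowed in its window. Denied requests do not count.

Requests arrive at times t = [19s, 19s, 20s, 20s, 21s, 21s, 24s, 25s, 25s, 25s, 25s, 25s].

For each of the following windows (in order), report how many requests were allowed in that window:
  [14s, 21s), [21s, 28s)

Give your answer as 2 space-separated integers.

Answer: 4 5

Derivation:
Processing requests:
  req#1 t=19s (window 2): ALLOW
  req#2 t=19s (window 2): ALLOW
  req#3 t=20s (window 2): ALLOW
  req#4 t=20s (window 2): ALLOW
  req#5 t=21s (window 3): ALLOW
  req#6 t=21s (window 3): ALLOW
  req#7 t=24s (window 3): ALLOW
  req#8 t=25s (window 3): ALLOW
  req#9 t=25s (window 3): ALLOW
  req#10 t=25s (window 3): DENY
  req#11 t=25s (window 3): DENY
  req#12 t=25s (window 3): DENY

Allowed counts by window: 4 5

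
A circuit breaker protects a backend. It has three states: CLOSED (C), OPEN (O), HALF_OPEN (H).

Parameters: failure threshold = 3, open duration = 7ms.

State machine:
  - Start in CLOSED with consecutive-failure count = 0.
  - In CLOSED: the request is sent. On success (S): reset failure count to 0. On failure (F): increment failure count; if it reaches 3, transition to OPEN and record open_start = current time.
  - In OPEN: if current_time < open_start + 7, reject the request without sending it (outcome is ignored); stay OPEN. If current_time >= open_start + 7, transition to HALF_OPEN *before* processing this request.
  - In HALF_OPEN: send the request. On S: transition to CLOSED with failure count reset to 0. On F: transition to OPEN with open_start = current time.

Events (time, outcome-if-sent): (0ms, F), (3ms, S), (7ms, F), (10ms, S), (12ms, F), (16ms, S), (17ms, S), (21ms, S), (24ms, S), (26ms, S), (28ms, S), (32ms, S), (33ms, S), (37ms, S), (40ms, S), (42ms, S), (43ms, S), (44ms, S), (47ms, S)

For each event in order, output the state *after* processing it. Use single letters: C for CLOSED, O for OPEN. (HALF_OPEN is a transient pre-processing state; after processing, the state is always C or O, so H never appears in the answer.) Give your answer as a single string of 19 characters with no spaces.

State after each event:
  event#1 t=0ms outcome=F: state=CLOSED
  event#2 t=3ms outcome=S: state=CLOSED
  event#3 t=7ms outcome=F: state=CLOSED
  event#4 t=10ms outcome=S: state=CLOSED
  event#5 t=12ms outcome=F: state=CLOSED
  event#6 t=16ms outcome=S: state=CLOSED
  event#7 t=17ms outcome=S: state=CLOSED
  event#8 t=21ms outcome=S: state=CLOSED
  event#9 t=24ms outcome=S: state=CLOSED
  event#10 t=26ms outcome=S: state=CLOSED
  event#11 t=28ms outcome=S: state=CLOSED
  event#12 t=32ms outcome=S: state=CLOSED
  event#13 t=33ms outcome=S: state=CLOSED
  event#14 t=37ms outcome=S: state=CLOSED
  event#15 t=40ms outcome=S: state=CLOSED
  event#16 t=42ms outcome=S: state=CLOSED
  event#17 t=43ms outcome=S: state=CLOSED
  event#18 t=44ms outcome=S: state=CLOSED
  event#19 t=47ms outcome=S: state=CLOSED

Answer: CCCCCCCCCCCCCCCCCCC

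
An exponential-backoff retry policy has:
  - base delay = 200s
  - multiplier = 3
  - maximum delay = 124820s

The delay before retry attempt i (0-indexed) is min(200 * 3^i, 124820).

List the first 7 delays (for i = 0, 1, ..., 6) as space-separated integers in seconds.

Answer: 200 600 1800 5400 16200 48600 124820

Derivation:
Computing each delay:
  i=0: min(200*3^0, 124820) = 200
  i=1: min(200*3^1, 124820) = 600
  i=2: min(200*3^2, 124820) = 1800
  i=3: min(200*3^3, 124820) = 5400
  i=4: min(200*3^4, 124820) = 16200
  i=5: min(200*3^5, 124820) = 48600
  i=6: min(200*3^6, 124820) = 124820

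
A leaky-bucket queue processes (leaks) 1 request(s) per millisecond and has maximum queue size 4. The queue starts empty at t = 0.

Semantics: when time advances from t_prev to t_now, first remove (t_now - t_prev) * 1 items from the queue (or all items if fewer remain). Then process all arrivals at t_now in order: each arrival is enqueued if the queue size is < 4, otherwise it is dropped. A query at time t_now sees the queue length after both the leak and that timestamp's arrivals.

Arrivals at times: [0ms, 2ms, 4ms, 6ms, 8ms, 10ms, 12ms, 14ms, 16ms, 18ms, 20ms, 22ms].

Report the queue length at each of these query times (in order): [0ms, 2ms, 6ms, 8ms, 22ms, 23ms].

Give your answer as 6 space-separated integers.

Queue lengths at query times:
  query t=0ms: backlog = 1
  query t=2ms: backlog = 1
  query t=6ms: backlog = 1
  query t=8ms: backlog = 1
  query t=22ms: backlog = 1
  query t=23ms: backlog = 0

Answer: 1 1 1 1 1 0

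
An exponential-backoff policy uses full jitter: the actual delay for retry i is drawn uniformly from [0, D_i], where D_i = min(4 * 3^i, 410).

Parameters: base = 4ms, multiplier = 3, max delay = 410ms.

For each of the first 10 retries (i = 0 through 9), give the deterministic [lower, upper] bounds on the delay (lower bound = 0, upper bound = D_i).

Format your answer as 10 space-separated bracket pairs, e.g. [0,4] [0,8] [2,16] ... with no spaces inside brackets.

Answer: [0,4] [0,12] [0,36] [0,108] [0,324] [0,410] [0,410] [0,410] [0,410] [0,410]

Derivation:
Computing bounds per retry:
  i=0: D_i=min(4*3^0,410)=4, bounds=[0,4]
  i=1: D_i=min(4*3^1,410)=12, bounds=[0,12]
  i=2: D_i=min(4*3^2,410)=36, bounds=[0,36]
  i=3: D_i=min(4*3^3,410)=108, bounds=[0,108]
  i=4: D_i=min(4*3^4,410)=324, bounds=[0,324]
  i=5: D_i=min(4*3^5,410)=410, bounds=[0,410]
  i=6: D_i=min(4*3^6,410)=410, bounds=[0,410]
  i=7: D_i=min(4*3^7,410)=410, bounds=[0,410]
  i=8: D_i=min(4*3^8,410)=410, bounds=[0,410]
  i=9: D_i=min(4*3^9,410)=410, bounds=[0,410]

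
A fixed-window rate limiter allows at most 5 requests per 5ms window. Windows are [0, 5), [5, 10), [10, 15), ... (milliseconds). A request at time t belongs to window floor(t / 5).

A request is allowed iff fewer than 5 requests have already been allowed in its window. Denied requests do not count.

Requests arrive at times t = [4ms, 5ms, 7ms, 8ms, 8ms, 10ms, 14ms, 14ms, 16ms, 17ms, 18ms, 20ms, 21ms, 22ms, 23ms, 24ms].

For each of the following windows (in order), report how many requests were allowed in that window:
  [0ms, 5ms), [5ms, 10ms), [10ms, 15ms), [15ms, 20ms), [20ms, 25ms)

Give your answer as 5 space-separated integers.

Processing requests:
  req#1 t=4ms (window 0): ALLOW
  req#2 t=5ms (window 1): ALLOW
  req#3 t=7ms (window 1): ALLOW
  req#4 t=8ms (window 1): ALLOW
  req#5 t=8ms (window 1): ALLOW
  req#6 t=10ms (window 2): ALLOW
  req#7 t=14ms (window 2): ALLOW
  req#8 t=14ms (window 2): ALLOW
  req#9 t=16ms (window 3): ALLOW
  req#10 t=17ms (window 3): ALLOW
  req#11 t=18ms (window 3): ALLOW
  req#12 t=20ms (window 4): ALLOW
  req#13 t=21ms (window 4): ALLOW
  req#14 t=22ms (window 4): ALLOW
  req#15 t=23ms (window 4): ALLOW
  req#16 t=24ms (window 4): ALLOW

Allowed counts by window: 1 4 3 3 5

Answer: 1 4 3 3 5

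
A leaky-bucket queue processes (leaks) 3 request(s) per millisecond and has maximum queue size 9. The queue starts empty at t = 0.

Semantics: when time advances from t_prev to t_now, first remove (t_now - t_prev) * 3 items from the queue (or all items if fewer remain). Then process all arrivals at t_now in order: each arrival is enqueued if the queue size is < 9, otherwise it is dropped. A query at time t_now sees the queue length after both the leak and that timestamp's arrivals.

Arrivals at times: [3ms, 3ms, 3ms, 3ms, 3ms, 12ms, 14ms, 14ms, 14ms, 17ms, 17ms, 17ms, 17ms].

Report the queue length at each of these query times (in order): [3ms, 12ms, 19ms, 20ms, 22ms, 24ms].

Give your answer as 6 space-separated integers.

Queue lengths at query times:
  query t=3ms: backlog = 5
  query t=12ms: backlog = 1
  query t=19ms: backlog = 0
  query t=20ms: backlog = 0
  query t=22ms: backlog = 0
  query t=24ms: backlog = 0

Answer: 5 1 0 0 0 0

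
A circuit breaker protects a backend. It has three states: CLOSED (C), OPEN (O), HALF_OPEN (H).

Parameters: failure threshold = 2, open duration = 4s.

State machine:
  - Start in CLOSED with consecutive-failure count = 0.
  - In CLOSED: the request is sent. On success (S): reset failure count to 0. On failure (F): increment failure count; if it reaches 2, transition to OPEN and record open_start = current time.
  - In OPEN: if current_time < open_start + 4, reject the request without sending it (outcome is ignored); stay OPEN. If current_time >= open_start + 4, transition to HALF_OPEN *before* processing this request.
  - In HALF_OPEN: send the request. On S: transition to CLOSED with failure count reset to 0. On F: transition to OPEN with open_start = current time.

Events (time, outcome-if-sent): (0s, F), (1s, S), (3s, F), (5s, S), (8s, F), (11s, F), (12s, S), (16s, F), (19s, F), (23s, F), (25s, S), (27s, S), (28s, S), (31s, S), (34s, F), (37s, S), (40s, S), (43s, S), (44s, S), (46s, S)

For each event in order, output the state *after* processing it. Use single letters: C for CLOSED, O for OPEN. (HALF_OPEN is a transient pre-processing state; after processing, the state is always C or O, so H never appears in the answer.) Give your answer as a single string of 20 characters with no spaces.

State after each event:
  event#1 t=0s outcome=F: state=CLOSED
  event#2 t=1s outcome=S: state=CLOSED
  event#3 t=3s outcome=F: state=CLOSED
  event#4 t=5s outcome=S: state=CLOSED
  event#5 t=8s outcome=F: state=CLOSED
  event#6 t=11s outcome=F: state=OPEN
  event#7 t=12s outcome=S: state=OPEN
  event#8 t=16s outcome=F: state=OPEN
  event#9 t=19s outcome=F: state=OPEN
  event#10 t=23s outcome=F: state=OPEN
  event#11 t=25s outcome=S: state=OPEN
  event#12 t=27s outcome=S: state=CLOSED
  event#13 t=28s outcome=S: state=CLOSED
  event#14 t=31s outcome=S: state=CLOSED
  event#15 t=34s outcome=F: state=CLOSED
  event#16 t=37s outcome=S: state=CLOSED
  event#17 t=40s outcome=S: state=CLOSED
  event#18 t=43s outcome=S: state=CLOSED
  event#19 t=44s outcome=S: state=CLOSED
  event#20 t=46s outcome=S: state=CLOSED

Answer: CCCCCOOOOOOCCCCCCCCC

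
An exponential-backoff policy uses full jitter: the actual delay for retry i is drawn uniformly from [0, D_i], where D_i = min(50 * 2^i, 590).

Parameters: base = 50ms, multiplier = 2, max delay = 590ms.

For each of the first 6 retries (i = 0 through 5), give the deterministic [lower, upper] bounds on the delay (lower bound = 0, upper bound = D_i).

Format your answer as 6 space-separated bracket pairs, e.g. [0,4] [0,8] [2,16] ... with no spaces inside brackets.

Computing bounds per retry:
  i=0: D_i=min(50*2^0,590)=50, bounds=[0,50]
  i=1: D_i=min(50*2^1,590)=100, bounds=[0,100]
  i=2: D_i=min(50*2^2,590)=200, bounds=[0,200]
  i=3: D_i=min(50*2^3,590)=400, bounds=[0,400]
  i=4: D_i=min(50*2^4,590)=590, bounds=[0,590]
  i=5: D_i=min(50*2^5,590)=590, bounds=[0,590]

Answer: [0,50] [0,100] [0,200] [0,400] [0,590] [0,590]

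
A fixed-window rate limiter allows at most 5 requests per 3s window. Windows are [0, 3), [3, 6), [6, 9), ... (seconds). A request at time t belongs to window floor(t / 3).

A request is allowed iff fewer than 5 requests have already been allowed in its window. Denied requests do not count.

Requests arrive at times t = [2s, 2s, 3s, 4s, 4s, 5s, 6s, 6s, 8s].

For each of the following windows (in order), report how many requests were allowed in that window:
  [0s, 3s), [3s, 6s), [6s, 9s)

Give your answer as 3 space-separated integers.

Answer: 2 4 3

Derivation:
Processing requests:
  req#1 t=2s (window 0): ALLOW
  req#2 t=2s (window 0): ALLOW
  req#3 t=3s (window 1): ALLOW
  req#4 t=4s (window 1): ALLOW
  req#5 t=4s (window 1): ALLOW
  req#6 t=5s (window 1): ALLOW
  req#7 t=6s (window 2): ALLOW
  req#8 t=6s (window 2): ALLOW
  req#9 t=8s (window 2): ALLOW

Allowed counts by window: 2 4 3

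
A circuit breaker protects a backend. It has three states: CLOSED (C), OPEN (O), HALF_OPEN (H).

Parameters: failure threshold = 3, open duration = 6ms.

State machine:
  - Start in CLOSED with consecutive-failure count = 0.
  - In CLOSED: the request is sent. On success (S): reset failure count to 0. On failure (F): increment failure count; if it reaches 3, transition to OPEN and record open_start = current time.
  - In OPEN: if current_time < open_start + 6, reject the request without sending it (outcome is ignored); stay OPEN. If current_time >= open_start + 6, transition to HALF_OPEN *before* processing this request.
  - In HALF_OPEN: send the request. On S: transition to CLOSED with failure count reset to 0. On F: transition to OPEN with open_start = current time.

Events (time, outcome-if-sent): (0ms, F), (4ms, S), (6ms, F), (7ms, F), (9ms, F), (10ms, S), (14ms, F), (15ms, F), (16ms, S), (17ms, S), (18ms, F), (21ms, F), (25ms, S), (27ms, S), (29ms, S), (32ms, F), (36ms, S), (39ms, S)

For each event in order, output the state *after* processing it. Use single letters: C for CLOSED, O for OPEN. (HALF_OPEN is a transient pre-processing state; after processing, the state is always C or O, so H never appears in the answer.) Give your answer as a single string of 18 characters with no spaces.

State after each event:
  event#1 t=0ms outcome=F: state=CLOSED
  event#2 t=4ms outcome=S: state=CLOSED
  event#3 t=6ms outcome=F: state=CLOSED
  event#4 t=7ms outcome=F: state=CLOSED
  event#5 t=9ms outcome=F: state=OPEN
  event#6 t=10ms outcome=S: state=OPEN
  event#7 t=14ms outcome=F: state=OPEN
  event#8 t=15ms outcome=F: state=OPEN
  event#9 t=16ms outcome=S: state=OPEN
  event#10 t=17ms outcome=S: state=OPEN
  event#11 t=18ms outcome=F: state=OPEN
  event#12 t=21ms outcome=F: state=OPEN
  event#13 t=25ms outcome=S: state=OPEN
  event#14 t=27ms outcome=S: state=CLOSED
  event#15 t=29ms outcome=S: state=CLOSED
  event#16 t=32ms outcome=F: state=CLOSED
  event#17 t=36ms outcome=S: state=CLOSED
  event#18 t=39ms outcome=S: state=CLOSED

Answer: CCCCOOOOOOOOOCCCCC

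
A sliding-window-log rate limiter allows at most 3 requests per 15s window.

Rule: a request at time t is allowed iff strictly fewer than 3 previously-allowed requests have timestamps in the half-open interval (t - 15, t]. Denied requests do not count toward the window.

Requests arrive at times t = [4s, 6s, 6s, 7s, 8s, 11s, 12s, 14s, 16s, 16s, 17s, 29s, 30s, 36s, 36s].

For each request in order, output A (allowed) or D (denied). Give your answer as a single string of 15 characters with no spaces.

Tracking allowed requests in the window:
  req#1 t=4s: ALLOW
  req#2 t=6s: ALLOW
  req#3 t=6s: ALLOW
  req#4 t=7s: DENY
  req#5 t=8s: DENY
  req#6 t=11s: DENY
  req#7 t=12s: DENY
  req#8 t=14s: DENY
  req#9 t=16s: DENY
  req#10 t=16s: DENY
  req#11 t=17s: DENY
  req#12 t=29s: ALLOW
  req#13 t=30s: ALLOW
  req#14 t=36s: ALLOW
  req#15 t=36s: DENY

Answer: AAADDDDDDDDAAAD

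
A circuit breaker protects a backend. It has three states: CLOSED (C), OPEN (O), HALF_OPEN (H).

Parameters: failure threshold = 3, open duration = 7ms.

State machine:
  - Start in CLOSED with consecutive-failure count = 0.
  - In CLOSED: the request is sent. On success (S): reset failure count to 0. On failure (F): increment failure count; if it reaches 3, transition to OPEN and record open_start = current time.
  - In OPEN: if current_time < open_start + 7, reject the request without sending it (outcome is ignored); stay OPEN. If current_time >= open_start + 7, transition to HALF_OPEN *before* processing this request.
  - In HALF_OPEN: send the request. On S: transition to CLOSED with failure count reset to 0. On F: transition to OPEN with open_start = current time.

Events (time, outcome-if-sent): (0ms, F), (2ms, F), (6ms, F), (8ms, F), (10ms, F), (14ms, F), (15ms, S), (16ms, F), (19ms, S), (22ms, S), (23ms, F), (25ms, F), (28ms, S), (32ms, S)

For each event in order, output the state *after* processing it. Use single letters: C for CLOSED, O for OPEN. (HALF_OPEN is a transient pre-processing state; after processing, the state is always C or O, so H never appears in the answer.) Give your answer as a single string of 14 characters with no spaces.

State after each event:
  event#1 t=0ms outcome=F: state=CLOSED
  event#2 t=2ms outcome=F: state=CLOSED
  event#3 t=6ms outcome=F: state=OPEN
  event#4 t=8ms outcome=F: state=OPEN
  event#5 t=10ms outcome=F: state=OPEN
  event#6 t=14ms outcome=F: state=OPEN
  event#7 t=15ms outcome=S: state=OPEN
  event#8 t=16ms outcome=F: state=OPEN
  event#9 t=19ms outcome=S: state=OPEN
  event#10 t=22ms outcome=S: state=CLOSED
  event#11 t=23ms outcome=F: state=CLOSED
  event#12 t=25ms outcome=F: state=CLOSED
  event#13 t=28ms outcome=S: state=CLOSED
  event#14 t=32ms outcome=S: state=CLOSED

Answer: CCOOOOOOOCCCCC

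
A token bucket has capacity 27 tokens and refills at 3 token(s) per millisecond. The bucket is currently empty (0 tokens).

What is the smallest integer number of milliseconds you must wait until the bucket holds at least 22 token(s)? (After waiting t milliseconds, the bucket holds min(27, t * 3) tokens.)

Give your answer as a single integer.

Need t * 3 >= 22, so t >= 22/3.
Smallest integer t = ceil(22/3) = 8.

Answer: 8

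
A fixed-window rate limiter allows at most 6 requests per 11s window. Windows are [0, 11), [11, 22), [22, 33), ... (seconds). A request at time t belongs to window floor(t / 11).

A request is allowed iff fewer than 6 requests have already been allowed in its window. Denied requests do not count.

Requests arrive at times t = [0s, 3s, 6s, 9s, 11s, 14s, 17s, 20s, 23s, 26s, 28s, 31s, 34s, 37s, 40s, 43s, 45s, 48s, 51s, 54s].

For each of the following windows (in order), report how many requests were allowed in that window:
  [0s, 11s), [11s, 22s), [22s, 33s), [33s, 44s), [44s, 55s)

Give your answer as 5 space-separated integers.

Answer: 4 4 4 4 4

Derivation:
Processing requests:
  req#1 t=0s (window 0): ALLOW
  req#2 t=3s (window 0): ALLOW
  req#3 t=6s (window 0): ALLOW
  req#4 t=9s (window 0): ALLOW
  req#5 t=11s (window 1): ALLOW
  req#6 t=14s (window 1): ALLOW
  req#7 t=17s (window 1): ALLOW
  req#8 t=20s (window 1): ALLOW
  req#9 t=23s (window 2): ALLOW
  req#10 t=26s (window 2): ALLOW
  req#11 t=28s (window 2): ALLOW
  req#12 t=31s (window 2): ALLOW
  req#13 t=34s (window 3): ALLOW
  req#14 t=37s (window 3): ALLOW
  req#15 t=40s (window 3): ALLOW
  req#16 t=43s (window 3): ALLOW
  req#17 t=45s (window 4): ALLOW
  req#18 t=48s (window 4): ALLOW
  req#19 t=51s (window 4): ALLOW
  req#20 t=54s (window 4): ALLOW

Allowed counts by window: 4 4 4 4 4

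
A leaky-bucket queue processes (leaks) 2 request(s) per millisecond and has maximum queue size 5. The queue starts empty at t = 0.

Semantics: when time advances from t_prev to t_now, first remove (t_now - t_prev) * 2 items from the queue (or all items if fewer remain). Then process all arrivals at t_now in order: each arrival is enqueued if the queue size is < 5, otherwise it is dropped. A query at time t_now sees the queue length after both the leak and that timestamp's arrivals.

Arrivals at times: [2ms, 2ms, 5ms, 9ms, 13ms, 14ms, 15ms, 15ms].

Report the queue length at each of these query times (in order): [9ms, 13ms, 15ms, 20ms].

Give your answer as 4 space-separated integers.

Answer: 1 1 2 0

Derivation:
Queue lengths at query times:
  query t=9ms: backlog = 1
  query t=13ms: backlog = 1
  query t=15ms: backlog = 2
  query t=20ms: backlog = 0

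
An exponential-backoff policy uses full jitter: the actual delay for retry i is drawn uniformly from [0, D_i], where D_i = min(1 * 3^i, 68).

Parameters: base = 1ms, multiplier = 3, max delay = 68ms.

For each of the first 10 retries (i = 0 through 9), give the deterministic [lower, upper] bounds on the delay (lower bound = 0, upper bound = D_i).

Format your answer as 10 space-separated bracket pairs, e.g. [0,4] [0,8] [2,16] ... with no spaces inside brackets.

Computing bounds per retry:
  i=0: D_i=min(1*3^0,68)=1, bounds=[0,1]
  i=1: D_i=min(1*3^1,68)=3, bounds=[0,3]
  i=2: D_i=min(1*3^2,68)=9, bounds=[0,9]
  i=3: D_i=min(1*3^3,68)=27, bounds=[0,27]
  i=4: D_i=min(1*3^4,68)=68, bounds=[0,68]
  i=5: D_i=min(1*3^5,68)=68, bounds=[0,68]
  i=6: D_i=min(1*3^6,68)=68, bounds=[0,68]
  i=7: D_i=min(1*3^7,68)=68, bounds=[0,68]
  i=8: D_i=min(1*3^8,68)=68, bounds=[0,68]
  i=9: D_i=min(1*3^9,68)=68, bounds=[0,68]

Answer: [0,1] [0,3] [0,9] [0,27] [0,68] [0,68] [0,68] [0,68] [0,68] [0,68]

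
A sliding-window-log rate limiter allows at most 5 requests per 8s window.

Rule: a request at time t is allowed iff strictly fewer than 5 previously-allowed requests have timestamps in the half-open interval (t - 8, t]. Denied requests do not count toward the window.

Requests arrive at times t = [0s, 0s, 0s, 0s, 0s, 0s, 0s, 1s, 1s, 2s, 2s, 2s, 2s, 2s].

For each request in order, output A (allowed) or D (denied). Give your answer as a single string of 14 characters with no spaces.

Answer: AAAAADDDDDDDDD

Derivation:
Tracking allowed requests in the window:
  req#1 t=0s: ALLOW
  req#2 t=0s: ALLOW
  req#3 t=0s: ALLOW
  req#4 t=0s: ALLOW
  req#5 t=0s: ALLOW
  req#6 t=0s: DENY
  req#7 t=0s: DENY
  req#8 t=1s: DENY
  req#9 t=1s: DENY
  req#10 t=2s: DENY
  req#11 t=2s: DENY
  req#12 t=2s: DENY
  req#13 t=2s: DENY
  req#14 t=2s: DENY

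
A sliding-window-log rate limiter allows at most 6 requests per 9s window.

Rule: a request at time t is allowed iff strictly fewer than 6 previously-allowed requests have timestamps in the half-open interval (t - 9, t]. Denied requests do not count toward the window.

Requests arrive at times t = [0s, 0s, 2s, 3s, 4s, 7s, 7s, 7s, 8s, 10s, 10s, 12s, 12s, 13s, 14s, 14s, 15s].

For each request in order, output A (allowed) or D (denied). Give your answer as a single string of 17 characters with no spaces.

Tracking allowed requests in the window:
  req#1 t=0s: ALLOW
  req#2 t=0s: ALLOW
  req#3 t=2s: ALLOW
  req#4 t=3s: ALLOW
  req#5 t=4s: ALLOW
  req#6 t=7s: ALLOW
  req#7 t=7s: DENY
  req#8 t=7s: DENY
  req#9 t=8s: DENY
  req#10 t=10s: ALLOW
  req#11 t=10s: ALLOW
  req#12 t=12s: ALLOW
  req#13 t=12s: ALLOW
  req#14 t=13s: ALLOW
  req#15 t=14s: DENY
  req#16 t=14s: DENY
  req#17 t=15s: DENY

Answer: AAAAAADDDAAAAADDD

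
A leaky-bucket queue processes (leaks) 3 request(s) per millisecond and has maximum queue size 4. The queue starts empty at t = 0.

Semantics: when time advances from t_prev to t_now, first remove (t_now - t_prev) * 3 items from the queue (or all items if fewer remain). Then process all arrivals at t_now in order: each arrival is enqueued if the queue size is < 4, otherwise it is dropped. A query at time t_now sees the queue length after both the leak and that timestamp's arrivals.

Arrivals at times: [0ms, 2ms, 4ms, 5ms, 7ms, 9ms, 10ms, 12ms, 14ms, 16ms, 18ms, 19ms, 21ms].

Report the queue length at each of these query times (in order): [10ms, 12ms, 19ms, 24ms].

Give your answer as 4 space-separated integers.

Queue lengths at query times:
  query t=10ms: backlog = 1
  query t=12ms: backlog = 1
  query t=19ms: backlog = 1
  query t=24ms: backlog = 0

Answer: 1 1 1 0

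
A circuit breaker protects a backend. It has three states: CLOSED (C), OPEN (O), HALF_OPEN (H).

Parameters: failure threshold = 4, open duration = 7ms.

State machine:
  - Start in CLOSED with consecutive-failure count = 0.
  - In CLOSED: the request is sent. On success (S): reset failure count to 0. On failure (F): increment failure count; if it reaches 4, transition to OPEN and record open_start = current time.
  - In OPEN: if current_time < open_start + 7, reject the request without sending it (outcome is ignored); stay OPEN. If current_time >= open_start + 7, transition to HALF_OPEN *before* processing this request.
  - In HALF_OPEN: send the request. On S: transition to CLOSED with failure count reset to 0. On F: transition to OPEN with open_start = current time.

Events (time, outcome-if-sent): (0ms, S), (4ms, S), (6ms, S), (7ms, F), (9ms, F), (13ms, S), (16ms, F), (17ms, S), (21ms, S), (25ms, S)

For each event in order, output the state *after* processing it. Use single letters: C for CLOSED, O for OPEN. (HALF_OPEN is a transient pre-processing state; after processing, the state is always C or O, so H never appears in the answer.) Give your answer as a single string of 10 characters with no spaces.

Answer: CCCCCCCCCC

Derivation:
State after each event:
  event#1 t=0ms outcome=S: state=CLOSED
  event#2 t=4ms outcome=S: state=CLOSED
  event#3 t=6ms outcome=S: state=CLOSED
  event#4 t=7ms outcome=F: state=CLOSED
  event#5 t=9ms outcome=F: state=CLOSED
  event#6 t=13ms outcome=S: state=CLOSED
  event#7 t=16ms outcome=F: state=CLOSED
  event#8 t=17ms outcome=S: state=CLOSED
  event#9 t=21ms outcome=S: state=CLOSED
  event#10 t=25ms outcome=S: state=CLOSED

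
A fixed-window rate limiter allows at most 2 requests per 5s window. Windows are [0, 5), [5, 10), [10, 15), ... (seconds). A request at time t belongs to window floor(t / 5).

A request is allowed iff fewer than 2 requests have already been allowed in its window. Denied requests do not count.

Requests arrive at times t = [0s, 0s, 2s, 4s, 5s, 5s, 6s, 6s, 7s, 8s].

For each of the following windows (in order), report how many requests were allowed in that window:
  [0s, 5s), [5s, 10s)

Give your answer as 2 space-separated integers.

Processing requests:
  req#1 t=0s (window 0): ALLOW
  req#2 t=0s (window 0): ALLOW
  req#3 t=2s (window 0): DENY
  req#4 t=4s (window 0): DENY
  req#5 t=5s (window 1): ALLOW
  req#6 t=5s (window 1): ALLOW
  req#7 t=6s (window 1): DENY
  req#8 t=6s (window 1): DENY
  req#9 t=7s (window 1): DENY
  req#10 t=8s (window 1): DENY

Allowed counts by window: 2 2

Answer: 2 2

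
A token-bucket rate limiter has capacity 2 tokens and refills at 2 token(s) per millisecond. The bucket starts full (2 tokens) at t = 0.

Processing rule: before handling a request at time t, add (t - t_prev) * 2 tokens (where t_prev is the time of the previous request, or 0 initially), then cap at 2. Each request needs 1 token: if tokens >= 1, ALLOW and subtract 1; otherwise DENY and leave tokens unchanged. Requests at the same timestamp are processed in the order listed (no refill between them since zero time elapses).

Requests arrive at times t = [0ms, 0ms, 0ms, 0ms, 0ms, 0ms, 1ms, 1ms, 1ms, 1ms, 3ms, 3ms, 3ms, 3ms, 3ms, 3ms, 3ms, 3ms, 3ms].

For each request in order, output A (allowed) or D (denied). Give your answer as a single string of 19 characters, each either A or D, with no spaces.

Simulating step by step:
  req#1 t=0ms: ALLOW
  req#2 t=0ms: ALLOW
  req#3 t=0ms: DENY
  req#4 t=0ms: DENY
  req#5 t=0ms: DENY
  req#6 t=0ms: DENY
  req#7 t=1ms: ALLOW
  req#8 t=1ms: ALLOW
  req#9 t=1ms: DENY
  req#10 t=1ms: DENY
  req#11 t=3ms: ALLOW
  req#12 t=3ms: ALLOW
  req#13 t=3ms: DENY
  req#14 t=3ms: DENY
  req#15 t=3ms: DENY
  req#16 t=3ms: DENY
  req#17 t=3ms: DENY
  req#18 t=3ms: DENY
  req#19 t=3ms: DENY

Answer: AADDDDAADDAADDDDDDD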